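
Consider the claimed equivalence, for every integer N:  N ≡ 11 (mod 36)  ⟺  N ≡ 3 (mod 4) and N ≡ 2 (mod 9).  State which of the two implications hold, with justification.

The biconditional holds.

(⇐) If N ≡ 3 (mod 4) and N ≡ 2 (mod 9), then by the Chinese remainder theorem N ≡ 11 (mod 36). This is exactly N ≡ 11 (mod 36).

(⇒) Suppose N ≡ 11 (mod 36); write N = 36j + 11. Since 4 ∣ 36, reducing mod 4 gives N ≡ 11 ≡ 3 (mod 4); since 9 ∣ 36, reducing mod 9 gives N ≡ 11 ≡ 2 (mod 9).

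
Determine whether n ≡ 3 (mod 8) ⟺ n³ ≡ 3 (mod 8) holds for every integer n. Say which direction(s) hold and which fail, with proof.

(⇒) Suppose n ≡ 3 (mod 8). Write n = 8j + 3. Then (8j + 3)³ = 512j³ + 576j² + 216j + 27 = 8(64j³ + 72j² + 27j + 3) + 3, so n³ ≡ 3 (mod 8).

(⇐) Conversely, suppose n³ ≡ 3 (mod 8). The only residue r in {0, …, 7} with r³ ≡ 3 (mod 8) is r = 3, so n ≡ 3 (mod 8).

Both implications hold.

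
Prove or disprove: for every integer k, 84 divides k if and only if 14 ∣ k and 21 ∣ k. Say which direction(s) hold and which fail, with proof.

Only the forward implication holds.

[⇒] If 84 ∣ k, write k = 84q. Since 84 = 6·14, k = 14·(6q), so 14 ∣ k; and since 84 = 4·21, k = 21·(4q), so 21 ∣ k.

[⇐] This fails: take k = 42. Both 14 ∣ 42 and 21 ∣ 42, yet 42 is not a multiple of 84 (since 42 = 0·84 + 42), so 84 ∤ 42.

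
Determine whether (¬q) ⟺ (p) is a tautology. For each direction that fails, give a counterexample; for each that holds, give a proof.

Forward direction. This fails. Under q = F, p = F, the left side is true but the right side is false.

Converse. This fails. Under q = T, p = T, the left side is false but the right side is true.

Neither implication holds.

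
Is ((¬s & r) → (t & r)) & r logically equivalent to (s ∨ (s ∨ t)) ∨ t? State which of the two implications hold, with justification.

Only the forward implication holds.

Forward direction. Assume the antecedent. If s is true, (s ∨ (s ∨ t)) ∨ t reduces to true regardless of the other variables. If s is false, the antecedent forces (r = T, s = F, t = T), and (s ∨ (s ∨ t)) ∨ t holds there. Either way (s ∨ (s ∨ t)) ∨ t holds.

Converse. This fails. Under r = F, s = T, t = F, the left side is false but the right side is true.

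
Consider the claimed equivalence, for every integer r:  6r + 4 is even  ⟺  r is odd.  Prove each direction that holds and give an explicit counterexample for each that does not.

(→) This fails: take r = 6. Then 6r + 4 = 40, which is even, yet r = 6 is even, not odd.

(←) Suppose r is odd. Since 6 is even, 6r is even for every r, so 6r + 4 has the same parity as 4, which is even. Hence 6r + 4 is even.

Not equivalent: only (⇐) holds.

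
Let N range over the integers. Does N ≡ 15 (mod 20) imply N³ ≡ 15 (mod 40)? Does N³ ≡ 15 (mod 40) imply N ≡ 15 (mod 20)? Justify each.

(←) The residues r modulo 40 with r³ ≡ 15 (mod 40) are exactly {15}, and each is ≡ 15 (mod 20).

(→) This fails: take N = 35. Then 35 ≡ 15 (mod 20), but 35³ = 42875 ≡ 35 (mod 40), not 15.

Only the converse holds.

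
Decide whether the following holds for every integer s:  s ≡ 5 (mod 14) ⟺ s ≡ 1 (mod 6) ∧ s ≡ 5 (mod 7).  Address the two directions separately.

(→) This fails: s = 33 gives 33 ≡ 5 (mod 14) but 33 ≡ 3 (mod 6), so the conjunction on the right does not hold.

(←) Conversely, if s ≡ 1 (mod 6) and s ≡ 5 (mod 7), then by the Chinese remainder theorem s ≡ 19 (mod 42). Since 19 ≡ 5 (mod 14) and 14 ∣ 42, we get s ≡ 5 (mod 14).

The forward direction fails; the converse holds.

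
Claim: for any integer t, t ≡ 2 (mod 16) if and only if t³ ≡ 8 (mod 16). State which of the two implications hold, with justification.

(⇒) holds; (⇐) fails.

(←) This fails: take t = 6. Then 6³ = 216 ≡ 8 (mod 16), yet 6 ≡ 6 (mod 16), not 2.

(→) Suppose t ≡ 2 (mod 16). Write t = 16j + 2. Then (16j + 2)³ = 4096j³ + 1536j² + 192j + 8 = 16(256j³ + 96j² + 12j) + 8, so t³ ≡ 8 (mod 16).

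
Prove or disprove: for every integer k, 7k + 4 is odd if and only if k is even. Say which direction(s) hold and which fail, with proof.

Both directions fail.

(⟹) This fails: k = 5 gives 7k + 4 = 39, which is odd, but 5 is odd, not even.

(⟸) This also fails: k = 4 is even, but 7k + 4 = 32 is even, not odd.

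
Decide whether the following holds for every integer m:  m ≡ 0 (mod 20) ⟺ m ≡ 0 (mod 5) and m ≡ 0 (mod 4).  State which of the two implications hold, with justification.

The biconditional holds.

[⇒] Suppose m ≡ 0 (mod 20); write m = 20j + 0. Since 5 ∣ 20, reducing mod 5 gives m ≡ 0 (mod 5); since 4 ∣ 20, reducing mod 4 gives m ≡ 0 (mod 4).

[⇐] Conversely, if m ≡ 0 (mod 5) and m ≡ 0 (mod 4), then by the Chinese remainder theorem m ≡ 0 (mod 20). This is exactly m ≡ 0 (mod 20).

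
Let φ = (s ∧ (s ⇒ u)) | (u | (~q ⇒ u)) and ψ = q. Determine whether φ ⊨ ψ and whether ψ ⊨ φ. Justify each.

Not equivalent: only (⇐) holds.

Converse. Assume the antecedent. If u is true, (s ∧ (s ⇒ u)) | (u | (~q ⇒ u)) reduces to true regardless of the other variables. If u is false, the antecedent forces (u = F, q = T, s = F) or (u = F, q = T, s = T), and (s ∧ (s ⇒ u)) | (u | (~q ⇒ u)) holds there. Either way (s ∧ (s ⇒ u)) | (u | (~q ⇒ u)) holds.

Forward direction. This fails. Under u = T, q = F, s = F, the left side is true but the right side is false.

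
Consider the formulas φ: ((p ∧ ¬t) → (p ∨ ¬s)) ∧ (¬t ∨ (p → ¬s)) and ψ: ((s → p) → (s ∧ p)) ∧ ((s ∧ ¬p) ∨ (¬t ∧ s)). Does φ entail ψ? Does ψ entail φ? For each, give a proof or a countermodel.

Not equivalent: only (⇐) holds.

Forward direction. This fails. Under p = F, t = F, s = F, the left side is true but the right side is false.

Converse. Assume the antecedent. If p is true, the antecedent forces (p = T, t = F, s = T), and the consequent holds there. If p is false, the consequent reduces to true regardless of the other variables. Either way the consequent holds.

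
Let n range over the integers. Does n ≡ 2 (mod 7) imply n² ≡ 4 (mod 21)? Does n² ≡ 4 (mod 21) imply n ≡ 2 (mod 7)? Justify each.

Neither implication holds.

(⟹) This fails: take n = 9. Then 9 ≡ 2 (mod 7), but 9² = 81 ≡ 18 (mod 21), not 4.

(⟸) This fails: take n = 5. Then 5² = 25 ≡ 4 (mod 21), yet 5 ≡ 5 (mod 7), not 2.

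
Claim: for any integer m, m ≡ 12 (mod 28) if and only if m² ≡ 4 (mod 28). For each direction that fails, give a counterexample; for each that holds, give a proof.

Only the forward direction holds.

(⇒) Suppose m ≡ 12 (mod 28). Write m = 28j + 12. Then (28j + 12)² = 784j² + 672j + 144 = 28(28j² + 24j + 5) + 4, so m² ≡ 4 (mod 28).

(⇐) This fails: take m = 2. Then 2² = 4 ≡ 4 (mod 28), yet 2 ≡ 2 (mod 28), not 12.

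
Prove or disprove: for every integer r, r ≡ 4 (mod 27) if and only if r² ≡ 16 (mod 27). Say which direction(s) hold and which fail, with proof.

Converse. This fails: take r = 23. Then 23² = 529 ≡ 16 (mod 27), yet 23 ≡ 23 (mod 27), not 4.

Forward direction. Suppose r ≡ 4 (mod 27). Write r = 27j + 4. Then (27j + 4)² = 729j² + 216j + 16 = 27(27j² + 8j) + 16, so r² ≡ 16 (mod 27).

(⇒) holds; (⇐) fails.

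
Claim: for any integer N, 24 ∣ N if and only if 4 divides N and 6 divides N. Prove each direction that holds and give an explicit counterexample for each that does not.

(⇒) If 24 ∣ N, write N = 24q. Since 24 = 6·4, N = 4·(6q), so 4 ∣ N; and since 24 = 4·6, N = 6·(4q), so 6 ∣ N.

(⇐) This fails: take N = 12. Both 4 ∣ 12 and 6 ∣ 12, yet 12 is not a multiple of 24 (since 12 = 0·24 + 12), so 24 ∤ 12.

Only the forward direction holds.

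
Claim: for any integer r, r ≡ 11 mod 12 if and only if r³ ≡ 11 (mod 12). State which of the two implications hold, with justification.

Equivalent; both directions hold.

(⇐) For the converse, argue contrapositively. If r ≢ 11 (mod 12), then r is congruent to one of 0, 1, 2, 3, 4, 5, 6, 7, 8, 9, 10 modulo 12, and these give r³ ≡ 0, 1, 8, 3, 4, 5, 0, 7, 8, 9, 4 respectively — never 11.

(⇒) Suppose r ≡ 11 mod 12. Write r = 12j + 11. Then (12j + 11)³ = 1728j³ + 4752j² + 4356j + 1331 = 12(144j³ + 396j² + 363j + 110) + 11, so r³ ≡ 11 (mod 12).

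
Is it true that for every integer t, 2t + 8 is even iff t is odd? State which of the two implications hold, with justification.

(⇐) Suppose t is odd. Since 2 is even, 2t is even for every t, so 2t + 8 has the same parity as 8, which is even. Hence 2t + 8 is even.

(⇒) This fails: take t = 6. Then 2t + 8 = 20, which is even, yet t = 6 is even, not odd.

Only the converse holds.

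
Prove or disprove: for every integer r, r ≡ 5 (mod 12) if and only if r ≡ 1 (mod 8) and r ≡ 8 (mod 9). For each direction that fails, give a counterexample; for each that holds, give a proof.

(⟸) If r ≡ 1 (mod 8) and r ≡ 8 (mod 9), then by the Chinese remainder theorem r ≡ 17 (mod 72). Since 17 ≡ 5 (mod 12) and 12 ∣ 72, we get r ≡ 5 (mod 12).

(⟹) This fails: r = 65 gives 65 ≡ 5 (mod 12) but 65 ≡ 2 (mod 9), so the conjunction on the right does not hold.

(⇒) fails; (⇐) holds.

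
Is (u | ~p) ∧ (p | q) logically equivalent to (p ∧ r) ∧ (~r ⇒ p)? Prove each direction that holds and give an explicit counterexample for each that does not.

(⇒) This fails. Under q = T, r = F, p = F, u = F, the left side is true but the right side is false.

(⇐) This fails. Under q = F, r = T, p = T, u = F, the left side is false but the right side is true.

Both directions fail.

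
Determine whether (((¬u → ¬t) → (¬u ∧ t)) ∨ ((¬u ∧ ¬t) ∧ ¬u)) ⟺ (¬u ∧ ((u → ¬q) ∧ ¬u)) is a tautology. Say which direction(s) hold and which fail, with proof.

Both implications hold.

(→) Assume the antecedent. If t is true, the antecedent forces (t = T, u = F, q = F) or (t = T, u = F, q = T), and ¬u ∧ ((u → ¬q) ∧ ¬u) holds there. If t is false, the antecedent forces (t = F, u = F, q = F) or (t = F, u = F, q = T), and ¬u ∧ ((u → ¬q) ∧ ¬u) holds there. Either way ¬u ∧ ((u → ¬q) ∧ ¬u) holds.

(←) Assume the antecedent. If t is true, the antecedent forces (t = T, u = F, q = F) or (t = T, u = F, q = T), and the consequent holds there. If t is false, the antecedent forces (t = F, u = F, q = F) or (t = F, u = F, q = T), and the consequent holds there. Either way the consequent holds.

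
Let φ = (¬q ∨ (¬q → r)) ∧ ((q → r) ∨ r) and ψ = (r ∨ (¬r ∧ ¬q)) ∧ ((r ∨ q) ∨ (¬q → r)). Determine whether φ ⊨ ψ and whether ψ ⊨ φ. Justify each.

Only the converse holds.

(⇐) Assume the antecedent. If q is true, the antecedent forces (q = T, r = T), and the consequent holds there. If q is false, the consequent reduces to true regardless of the other variables. Either way the consequent holds.

(⇒) This fails. Under q = F, r = F, the left side is true but the right side is false.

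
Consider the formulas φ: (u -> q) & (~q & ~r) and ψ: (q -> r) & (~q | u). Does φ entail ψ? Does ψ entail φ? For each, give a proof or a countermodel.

(⟹) Assume the antecedent. If u is true, the antecedent cannot hold. If u is false, the antecedent forces (u = F, q = F, r = F), and (q -> r) & (~q | u) holds there. Either way (q -> r) & (~q | u) holds.

(⟸) This fails. Under u = T, q = F, r = F, the left side is false but the right side is true.

Only the forward direction holds.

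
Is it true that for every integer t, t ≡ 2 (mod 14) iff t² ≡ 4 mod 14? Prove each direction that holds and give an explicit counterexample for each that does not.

(⟹) Suppose t ≡ 2 (mod 14). Write t = 14j + 2. Then (14j + 2)² = 196j² + 56j + 4 = 14(14j² + 4j) + 4, so t² ≡ 4 (mod 14).

(⟸) This fails: take t = 12. Then 12² = 144 ≡ 4 (mod 14), yet 12 ≡ 12 (mod 14), not 2.

(⇒) holds; (⇐) fails.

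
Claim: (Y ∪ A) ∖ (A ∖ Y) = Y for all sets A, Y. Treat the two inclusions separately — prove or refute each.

(⟹) Let x ∈ (Y ∪ A) ∖ (A ∖ Y). Then either x ∈ Y and x ∉ A; or x ∈ A ∩ Y. In each case x ∈ Y, so (Y ∪ A) ∖ (A ∖ Y) ⊆ Y.

(⟸) Let x ∈ Y. Then either x ∈ Y and x ∉ A; or x ∈ A ∩ Y. In each case x ∈ (Y ∪ A) ∖ (A ∖ Y), so Y ⊆ (Y ∪ A) ∖ (A ∖ Y).

Both inclusions hold.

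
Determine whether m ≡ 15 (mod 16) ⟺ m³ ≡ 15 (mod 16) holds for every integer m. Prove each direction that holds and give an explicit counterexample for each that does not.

(→) Suppose m ≡ 15 (mod 16). Write m = 16j + 15. Then (16j + 15)³ = 4096j³ + 11520j² + 10800j + 3375 = 16(256j³ + 720j² + 675j + 210) + 15, so m³ ≡ 15 (mod 16).

(←) Conversely, suppose m³ ≡ 15 (mod 16). The only residue r in {0, …, 15} with r³ ≡ 15 (mod 16) is r = 15, so m ≡ 15 (mod 16).

The biconditional holds.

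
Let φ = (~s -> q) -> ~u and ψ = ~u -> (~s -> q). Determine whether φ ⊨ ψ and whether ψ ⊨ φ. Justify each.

Both directions fail.

[⇒] This fails. Under u = F, s = F, q = F, the left side is true but the right side is false.

[⇐] This fails. Under u = T, s = T, q = F, the left side is false but the right side is true.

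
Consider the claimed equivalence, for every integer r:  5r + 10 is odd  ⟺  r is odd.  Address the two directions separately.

Forward direction. Suppose 5r + 10 is odd. Since 5 is odd, 5r and r have the same parity, so 5r + 10 ≡ r + 10 (mod 2). As 10 is even, 5r + 10 is odd exactly when r is odd. Thus r is odd.

Converse. Suppose r is odd; write r = 2j + 1. Then 5r + 10 = 5·(2j + 1) + 10 = 2·5j + 15, which is odd.

Both directions hold.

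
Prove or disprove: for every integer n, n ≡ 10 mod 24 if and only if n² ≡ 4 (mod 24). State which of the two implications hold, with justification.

[⇒] Suppose n ≡ 10 mod 24. Write n = 24j + 10. Then (24j + 10)² = 576j² + 480j + 100 = 24(24j² + 20j + 4) + 4, so n² ≡ 4 (mod 24).

[⇐] This fails: take n = 2. Then 2² = 4 ≡ 4 (mod 24), yet 2 ≡ 2 (mod 24), not 10.

Not equivalent: only (⇒) holds.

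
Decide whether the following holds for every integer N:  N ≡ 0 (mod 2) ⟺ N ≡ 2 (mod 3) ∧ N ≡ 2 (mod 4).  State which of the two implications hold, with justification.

(⇒) fails; (⇐) holds.

[⇒] This fails: N = 0 gives 0 ≡ 0 (mod 2) but 0 ≡ 0 (mod 3), so the conjunction on the right does not hold.

[⇐] Conversely, if N ≡ 2 (mod 3) and N ≡ 2 (mod 4), then by the Chinese remainder theorem N ≡ 2 (mod 12). Since 2 ≡ 0 (mod 2) and 2 ∣ 12, we get N ≡ 0 (mod 2).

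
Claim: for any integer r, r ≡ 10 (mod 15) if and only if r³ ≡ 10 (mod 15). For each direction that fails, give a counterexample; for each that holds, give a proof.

Both directions hold.

[⇒] Suppose r ≡ 10 (mod 15). Write r = 15j + 10. Then (15j + 10)³ = 3375j³ + 6750j² + 4500j + 1000 = 15(225j³ + 450j² + 300j + 66) + 10, so r³ ≡ 10 (mod 15).

[⇐] Conversely, suppose r³ ≡ 10 (mod 15). The only residue r in {0, …, 14} with r³ ≡ 10 (mod 15) is r = 10, so r ≡ 10 (mod 15).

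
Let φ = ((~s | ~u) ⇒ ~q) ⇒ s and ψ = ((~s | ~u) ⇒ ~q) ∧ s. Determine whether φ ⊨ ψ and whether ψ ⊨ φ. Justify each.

Forward direction. This fails. Under s = F, u = F, q = T, the left side is true but the right side is false.

Converse. Assume the antecedent. If s is true, ((~s | ~u) ⇒ ~q) ⇒ s reduces to true regardless of the other variables. If s is false, the antecedent cannot hold. Either way ((~s | ~u) ⇒ ~q) ⇒ s holds.

Not equivalent: only (⇐) holds.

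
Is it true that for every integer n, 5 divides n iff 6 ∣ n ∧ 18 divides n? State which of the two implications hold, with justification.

Neither direction holds.

(⇒) This fails: take n = 5. Certainly 5 ∣ 5, but 6 ∤ 5.

(⇐) This fails: take n = 18. Both 6 ∣ 18 and 18 ∣ 18, yet 18 is not a multiple of 5 (since 18 = 3·5 + 3), so 5 ∤ 18.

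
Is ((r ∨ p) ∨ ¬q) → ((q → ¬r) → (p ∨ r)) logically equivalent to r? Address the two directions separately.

[⇐] Assume the antecedent. If q is true, the consequent reduces to true regardless of the other variables. If q is false, the antecedent forces (q = F, r = T, p = F) or (q = F, r = T, p = T), and the consequent holds there. Either way the consequent holds.

[⇒] This fails. Under q = T, r = F, p = F, the left side is true but the right side is false.

Only the converse holds.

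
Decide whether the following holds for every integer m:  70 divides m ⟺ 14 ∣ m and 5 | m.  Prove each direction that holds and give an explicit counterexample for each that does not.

Equivalent; both directions hold.

[⇒] If 70 ∣ m, write m = 70q. Since 70 = 5·14, m = 14·(5q), so 14 ∣ m; and since 70 = 14·5, m = 5·(14q), so 5 ∣ m.

[⇐] Suppose 14 ∣ m and 5 ∣ m. Any common multiple of 14 and 5 is a multiple of their lcm; here gcd(14, 5) = 1, so lcm(14, 5) = 14·5 = 70, so 70 ∣ m.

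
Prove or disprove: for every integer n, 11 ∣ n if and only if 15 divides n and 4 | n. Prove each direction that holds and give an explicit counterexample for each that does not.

(⟹) This fails: take n = 11. Certainly 11 ∣ 11, but 15 ∤ 11.

(⟸) This fails: take n = 60. Both 15 ∣ 60 and 4 ∣ 60, yet 60 is not a multiple of 11 (since 60 = 5·11 + 5), so 11 ∤ 60.

(⇒) fails and (⇐) fails.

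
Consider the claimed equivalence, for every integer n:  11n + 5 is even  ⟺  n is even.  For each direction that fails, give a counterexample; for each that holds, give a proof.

Neither implication holds.

[⇒] This fails: n = 7 gives 11n + 5 = 82, which is even, but 7 is odd, not even.

[⇐] This also fails: n = 2 is even, but 11n + 5 = 27 is odd, not even.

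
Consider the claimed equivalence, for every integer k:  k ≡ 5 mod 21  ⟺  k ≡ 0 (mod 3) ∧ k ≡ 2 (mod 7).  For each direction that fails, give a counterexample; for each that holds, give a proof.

(⇒) fails and (⇐) fails.

Forward direction. This fails: k = 5 gives 5 ≡ 5 (mod 21) but 5 ≡ 2 (mod 3), so the conjunction on the right does not hold.

Converse. This fails: k = 9 satisfies both congruences on the right (9 ≡ 0 mod 3 and 9 ≡ 2 mod 7) yet 9 ≡ 9 (mod 21), not 5.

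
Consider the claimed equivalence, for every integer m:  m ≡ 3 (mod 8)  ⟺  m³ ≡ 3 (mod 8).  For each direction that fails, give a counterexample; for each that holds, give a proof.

(⟸) Suppose m³ ≡ 3 (mod 8). The only residue r in {0, …, 7} with r³ ≡ 3 (mod 8) is r = 3, so m ≡ 3 (mod 8).

(⟹) Suppose m ≡ 3 (mod 8). Write m = 8j + 3. Then (8j + 3)³ = 512j³ + 576j² + 216j + 27 = 8(64j³ + 72j² + 27j + 3) + 3, so m³ ≡ 3 (mod 8).

Equivalent; both directions hold.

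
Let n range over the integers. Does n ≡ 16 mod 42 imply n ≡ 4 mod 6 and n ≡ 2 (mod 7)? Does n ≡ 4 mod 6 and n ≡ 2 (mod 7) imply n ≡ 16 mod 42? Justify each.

Converse. If n ≡ 4 (mod 6) and n ≡ 2 (mod 7), then by the Chinese remainder theorem n ≡ 16 (mod 42). This is exactly n ≡ 16 (mod 42).

Forward direction. Suppose n ≡ 16 (mod 42); write n = 42j + 16. Since 6 ∣ 42, reducing mod 6 gives n ≡ 16 ≡ 4 (mod 6); since 7 ∣ 42, reducing mod 7 gives n ≡ 16 ≡ 2 (mod 7).

The biconditional holds.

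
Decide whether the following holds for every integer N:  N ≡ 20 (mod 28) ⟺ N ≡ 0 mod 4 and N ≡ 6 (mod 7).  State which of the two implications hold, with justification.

Both directions hold.

(⟹) Suppose N ≡ 20 (mod 28); write N = 28j + 20. Since 4 ∣ 28, reducing mod 4 gives N ≡ 20 ≡ 0 (mod 4); since 7 ∣ 28, reducing mod 7 gives N ≡ 20 ≡ 6 (mod 7).

(⟸) Conversely, if N ≡ 0 (mod 4) and N ≡ 6 (mod 7), then by the Chinese remainder theorem N ≡ 20 (mod 28). This is exactly N ≡ 20 (mod 28).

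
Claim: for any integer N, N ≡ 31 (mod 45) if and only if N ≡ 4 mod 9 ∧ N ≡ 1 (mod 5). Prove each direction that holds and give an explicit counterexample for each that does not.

Equivalent; both directions hold.

(⇒) Suppose N ≡ 31 (mod 45); write N = 45j + 31. Since 9 ∣ 45, reducing mod 9 gives N ≡ 31 ≡ 4 (mod 9); since 5 ∣ 45, reducing mod 5 gives N ≡ 31 ≡ 1 (mod 5).

(⇐) Conversely, if N ≡ 4 (mod 9) and N ≡ 1 (mod 5), then by the Chinese remainder theorem N ≡ 31 (mod 45). This is exactly N ≡ 31 (mod 45).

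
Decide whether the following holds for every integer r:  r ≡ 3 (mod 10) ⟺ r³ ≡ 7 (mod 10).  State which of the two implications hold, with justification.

(⇒) Suppose r ≡ 3 (mod 10). Write r = 10j + 3. Then (10j + 3)³ = 1000j³ + 900j² + 270j + 27 = 10(100j³ + 90j² + 27j + 2) + 7, so r³ ≡ 7 (mod 10).

(⇐) For the converse, argue contrapositively. If r ≢ 3 (mod 10), then r is congruent to one of 0, 1, 2, 4, 5, 6, 7, 8, 9 modulo 10, and these give r³ ≡ 0, 1, 8, 4, 5, 6, 3, 2, 9 respectively — never 7.

Both directions hold; the statement is true.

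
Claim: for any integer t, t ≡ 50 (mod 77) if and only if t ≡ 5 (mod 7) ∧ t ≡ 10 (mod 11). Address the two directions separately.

(⇒) fails and (⇐) fails.

(⟹) This fails: t = 50 gives 50 ≡ 50 (mod 77) but 50 ≡ 1 (mod 7), so the conjunction on the right does not hold.

(⟸) This fails: t = 54 satisfies both congruences on the right (54 ≡ 5 mod 7 and 54 ≡ 10 mod 11) yet 54 ≡ 54 (mod 77), not 50.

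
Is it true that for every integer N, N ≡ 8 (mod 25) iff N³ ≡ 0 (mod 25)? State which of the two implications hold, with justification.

(⇒) fails and (⇐) fails.

(→) This fails: take N = 8. Then 8 ≡ 8 (mod 25), but 8³ = 512 ≡ 12 (mod 25), not 0.

(←) This fails: take N = 0. Then 0³ = 0 ≡ 0 (mod 25), yet 0 ≡ 0 (mod 25), not 8.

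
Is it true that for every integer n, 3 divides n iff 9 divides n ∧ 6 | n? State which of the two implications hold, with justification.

(⟹) This fails: take n = 3. Certainly 3 ∣ 3, but 9 ∤ 3.

(⟸) Suppose 9 ∣ n and 6 ∣ n. Any common multiple of 9 and 6 is a multiple of their lcm; here lcm(9, 6) = 9·6/gcd(9, 6) = 54/3 = 18, so 18 ∣ n. Since 3 ∣ 18, it follows that 3 ∣ n.

Only the reverse direction holds.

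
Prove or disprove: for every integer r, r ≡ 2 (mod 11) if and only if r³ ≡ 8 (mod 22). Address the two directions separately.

Only the converse holds.

(→) This fails: take r = 13. Then 13 ≡ 2 (mod 11), but 13³ = 2197 ≡ 19 (mod 22), not 8.

(←) Conversely, the residues r modulo 22 with r³ ≡ 8 (mod 22) are exactly {2}, and each is ≡ 2 (mod 11).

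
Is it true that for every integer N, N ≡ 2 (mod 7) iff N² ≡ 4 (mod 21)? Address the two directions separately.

Neither direction holds.

(⟹) This fails: take N = 9. Then 9 ≡ 2 (mod 7), but 9² = 81 ≡ 18 (mod 21), not 4.

(⟸) This fails: take N = 5. Then 5² = 25 ≡ 4 (mod 21), yet 5 ≡ 5 (mod 7), not 2.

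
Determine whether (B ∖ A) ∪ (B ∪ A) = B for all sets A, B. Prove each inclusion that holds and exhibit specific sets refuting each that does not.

(⊆) fails; (⊇) holds.

Forward inclusion. This inclusion fails. Take A = {1}, B = ∅; then 1 ∈ (B ∖ A) ∪ (B ∪ A) but 1 ∉ B.

Reverse inclusion. Let x ∈ B. Then either x ∈ B and x ∉ A; or x ∈ A ∩ B. In each case x ∈ (B ∖ A) ∪ (B ∪ A), so B ⊆ (B ∖ A) ∪ (B ∪ A).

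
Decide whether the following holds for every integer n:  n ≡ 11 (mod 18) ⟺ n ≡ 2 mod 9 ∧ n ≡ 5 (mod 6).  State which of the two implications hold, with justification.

[⇒] Suppose n ≡ 11 (mod 18); write n = 18j + 11. Since 9 ∣ 18, reducing mod 9 gives n ≡ 11 ≡ 2 (mod 9); since 6 ∣ 18, reducing mod 6 gives n ≡ 11 ≡ 5 (mod 6).

[⇐] Conversely, if n ≡ 2 (mod 9) and n ≡ 5 (mod 6), then by the Chinese remainder theorem n ≡ 11 (mod 18). This is exactly n ≡ 11 (mod 18).

Both directions hold.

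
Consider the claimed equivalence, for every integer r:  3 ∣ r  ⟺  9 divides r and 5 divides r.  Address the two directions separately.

Only the converse holds.

(→) This fails: take r = 3. Certainly 3 ∣ 3, but 9 ∤ 3.

(←) Suppose 9 ∣ r and 5 ∣ r. Any common multiple of 9 and 5 is a multiple of their lcm; here gcd(9, 5) = 1, so lcm(9, 5) = 9·5 = 45, so 45 ∣ r. Since 3 ∣ 45, it follows that 3 ∣ r.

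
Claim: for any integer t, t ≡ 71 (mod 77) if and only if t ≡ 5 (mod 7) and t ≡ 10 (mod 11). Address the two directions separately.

Neither direction holds.

(→) This fails: t = 71 gives 71 ≡ 71 (mod 77) but 71 ≡ 1 (mod 7), so the conjunction on the right does not hold.

(←) This fails: t = 54 satisfies both congruences on the right (54 ≡ 5 mod 7 and 54 ≡ 10 mod 11) yet 54 ≡ 54 (mod 77), not 71.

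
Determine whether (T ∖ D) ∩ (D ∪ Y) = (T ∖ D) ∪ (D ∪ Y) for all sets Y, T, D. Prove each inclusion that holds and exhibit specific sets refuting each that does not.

(⊆) holds; (⊇) fails.

(⊆) Let x ∈ (T ∖ D) ∩ (D ∪ Y). Then x ∈ Y ∩ T and x ∉ D, from which x ∈ (T ∖ D) ∪ (D ∪ Y).

(⊇) This inclusion fails. Take Y = {1}, T = ∅, D = ∅; then 1 ∈ (T ∖ D) ∪ (D ∪ Y) but 1 ∉ (T ∖ D) ∩ (D ∪ Y).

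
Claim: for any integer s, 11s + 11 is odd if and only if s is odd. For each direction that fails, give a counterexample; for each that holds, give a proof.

Neither direction holds.

(→) This fails: s = 0 gives 11s + 11 = 11, which is odd, but 0 is even, not odd.

(←) This also fails: s = 1 is odd, but 11s + 11 = 22 is even, not odd.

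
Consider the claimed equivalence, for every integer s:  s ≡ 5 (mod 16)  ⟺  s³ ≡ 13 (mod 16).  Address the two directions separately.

Both directions hold.

(⇐) Suppose s³ ≡ 13 (mod 16). The only residue r in {0, …, 15} with r³ ≡ 13 (mod 16) is r = 5, so s ≡ 5 (mod 16).

(⇒) Suppose s ≡ 5 (mod 16). Write s = 16j + 5. Then (16j + 5)³ = 4096j³ + 3840j² + 1200j + 125 = 16(256j³ + 240j² + 75j + 7) + 13, so s³ ≡ 13 (mod 16).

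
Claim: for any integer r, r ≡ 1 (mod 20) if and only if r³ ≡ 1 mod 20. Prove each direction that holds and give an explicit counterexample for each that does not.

Forward direction. Suppose r ≡ 1 (mod 20). Write r = 20j + 1. Then (20j + 1)³ = 8000j³ + 1200j² + 60j + 1 = 20(400j³ + 60j² + 3j) + 1, so r³ ≡ 1 (mod 20).

Converse. Suppose r³ ≡ 1 (mod 20). The only residue r in {0, …, 19} with r³ ≡ 1 (mod 20) is r = 1, so r ≡ 1 (mod 20).

Both directions hold.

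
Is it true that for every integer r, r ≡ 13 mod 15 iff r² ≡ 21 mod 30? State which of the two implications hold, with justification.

(→) This fails: take r = 13. Then 13 ≡ 13 (mod 15), but 13² = 169 ≡ 19 (mod 30), not 21.

(←) This fails: take r = 9. Then 9² = 81 ≡ 21 (mod 30), yet 9 ≡ 9 (mod 15), not 13.

Both directions fail.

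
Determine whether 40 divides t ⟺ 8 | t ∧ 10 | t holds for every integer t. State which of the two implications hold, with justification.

(⇒) If 40 ∣ t, write t = 40q. Since 40 = 5·8, t = 8·(5q), so 8 ∣ t; and since 40 = 4·10, t = 10·(4q), so 10 ∣ t.

(⇐) Suppose 8 ∣ t and 10 ∣ t. Any common multiple of 8 and 10 is a multiple of their lcm; here lcm(8, 10) = 8·10/gcd(8, 10) = 80/2 = 40, so 40 ∣ t.

Both implications hold.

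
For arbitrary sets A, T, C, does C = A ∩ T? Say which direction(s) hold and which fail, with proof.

(⟹) This inclusion fails. Take A = ∅, T = ∅, C = {1}; then 1 ∈ C but 1 ∉ A ∩ T.

(⟸) This inclusion fails. Take A = {1}, T = {1}, C = ∅; then 1 ∈ A ∩ T but 1 ∉ C.

(⊆) fails and (⊇) fails.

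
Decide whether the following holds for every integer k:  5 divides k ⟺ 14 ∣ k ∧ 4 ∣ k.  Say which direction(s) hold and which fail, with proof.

(⟹) This fails: take k = 5. Certainly 5 ∣ 5, but 14 ∤ 5.

(⟸) This fails: take k = 28. Both 14 ∣ 28 and 4 ∣ 28, yet 28 is not a multiple of 5 (since 28 = 5·5 + 3), so 5 ∤ 28.

(⇒) fails and (⇐) fails.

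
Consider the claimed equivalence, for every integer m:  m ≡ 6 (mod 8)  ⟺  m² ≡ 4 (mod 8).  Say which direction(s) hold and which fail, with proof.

(⟹) Suppose m ≡ 6 (mod 8). Write m = 8j + 6. Then (8j + 6)² = 64j² + 96j + 36 = 8(8j² + 12j + 4) + 4, so m² ≡ 4 (mod 8).

(⟸) This fails: take m = 2. Then 2² = 4 ≡ 4 (mod 8), yet 2 ≡ 2 (mod 8), not 6.

Only the forward direction holds.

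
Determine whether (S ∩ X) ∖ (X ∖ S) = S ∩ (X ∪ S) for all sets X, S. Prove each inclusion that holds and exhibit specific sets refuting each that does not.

Forward inclusion. Let x ∈ (S ∩ X) ∖ (X ∖ S). Then x ∈ X ∩ S, from which x ∈ S ∩ (X ∪ S).

Reverse inclusion. This inclusion fails. Take X = ∅, S = {1}; then 1 ∈ S ∩ (X ∪ S) but 1 ∉ (S ∩ X) ∖ (X ∖ S).

(⊆) holds; (⊇) fails.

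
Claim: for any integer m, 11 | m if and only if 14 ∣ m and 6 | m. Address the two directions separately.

(⇒) fails and (⇐) fails.

(→) This fails: take m = 11. Certainly 11 ∣ 11, but 14 ∤ 11.

(←) This fails: take m = 42. Both 14 ∣ 42 and 6 ∣ 42, yet 42 is not a multiple of 11 (since 42 = 3·11 + 9), so 11 ∤ 42.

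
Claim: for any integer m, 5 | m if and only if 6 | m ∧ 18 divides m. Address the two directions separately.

Forward direction. This fails: take m = 5. Certainly 5 ∣ 5, but 6 ∤ 5.

Converse. This fails: take m = 18. Both 6 ∣ 18 and 18 ∣ 18, yet 18 is not a multiple of 5 (since 18 = 3·5 + 3), so 5 ∤ 18.

Neither direction holds.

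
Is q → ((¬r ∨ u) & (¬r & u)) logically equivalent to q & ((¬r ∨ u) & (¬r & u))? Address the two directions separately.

Forward direction. This fails. Under q = F, u = F, r = F, the left side is true but the right side is false.

Converse. Assume the antecedent. If q is true, the antecedent forces (q = T, u = T, r = F), and q → ((¬r ∨ u) & (¬r & u)) holds there. If q is false, the antecedent cannot hold. Either way q → ((¬r ∨ u) & (¬r & u)) holds.

Only the reverse direction holds.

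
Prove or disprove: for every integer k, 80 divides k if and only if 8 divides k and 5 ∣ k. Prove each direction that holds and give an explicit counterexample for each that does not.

The forward direction holds; the converse fails.

(⇐) This fails: take k = 40. Both 8 ∣ 40 and 5 ∣ 40, yet 40 is not a multiple of 80 (since 40 = 0·80 + 40), so 80 ∤ 40.

(⇒) If 80 ∣ k, write k = 80q. Since 80 = 10·8, k = 8·(10q), so 8 ∣ k; and since 80 = 16·5, k = 5·(16q), so 5 ∣ k.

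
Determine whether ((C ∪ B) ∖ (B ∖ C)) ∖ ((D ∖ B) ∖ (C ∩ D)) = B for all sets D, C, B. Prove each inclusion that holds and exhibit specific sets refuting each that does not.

Forward inclusion. This inclusion fails. Take D = ∅, C = {1}, B = ∅; then 1 ∈ ((C ∪ B) ∖ (B ∖ C)) ∖ ((D ∖ B) ∖ (C ∩ D)) but 1 ∉ B.

Reverse inclusion. This inclusion fails. Take D = ∅, C = ∅, B = {1}; then 1 ∈ B but 1 ∉ ((C ∪ B) ∖ (B ∖ C)) ∖ ((D ∖ B) ∖ (C ∩ D)).

Both inclusions fail.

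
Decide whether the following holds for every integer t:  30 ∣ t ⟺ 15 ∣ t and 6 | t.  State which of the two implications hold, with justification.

Forward direction. If 30 ∣ t, write t = 30q. Since 30 = 2·15, t = 15·(2q), so 15 ∣ t; and since 30 = 5·6, t = 6·(5q), so 6 ∣ t.

Converse. Suppose 15 ∣ t and 6 ∣ t. Any common multiple of 15 and 6 is a multiple of their lcm; here lcm(15, 6) = 15·6/gcd(15, 6) = 90/3 = 30, so 30 ∣ t.

Both directions hold.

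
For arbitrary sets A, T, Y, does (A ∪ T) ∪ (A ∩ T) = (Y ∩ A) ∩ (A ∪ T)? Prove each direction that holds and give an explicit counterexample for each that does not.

(⊆) fails; (⊇) holds.

(⊆) This inclusion fails. Take A = {1}, T = ∅, Y = ∅; then 1 ∈ (A ∪ T) ∪ (A ∩ T) but 1 ∉ (Y ∩ A) ∩ (A ∪ T).

(⊇) Let x ∈ (Y ∩ A) ∩ (A ∪ T). Then either x ∈ A ∩ Y and x ∉ T; or x ∈ A ∩ T ∩ Y. In each case x ∈ (A ∪ T) ∪ (A ∩ T), so (Y ∩ A) ∩ (A ∪ T) ⊆ (A ∪ T) ∪ (A ∩ T).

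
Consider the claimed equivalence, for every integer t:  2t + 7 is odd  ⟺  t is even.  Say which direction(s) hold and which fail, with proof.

[⇒] This fails: take t = 5. Then 2t + 7 = 17, which is odd, yet t = 5 is odd, not even.

[⇐] Suppose t is even. Since 2 is even, 2t is even for every t, so 2t + 7 has the same parity as 7, which is odd. Hence 2t + 7 is odd.

Only the reverse direction holds.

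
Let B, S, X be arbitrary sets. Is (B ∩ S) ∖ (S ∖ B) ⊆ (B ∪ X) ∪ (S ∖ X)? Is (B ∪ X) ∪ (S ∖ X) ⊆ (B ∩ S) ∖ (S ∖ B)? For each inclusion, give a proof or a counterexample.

(⊆) Let x ∈ (B ∩ S) ∖ (S ∖ B). Then either x ∈ B ∩ S and x ∉ X; or x ∈ B ∩ S ∩ X. In each case x ∈ (B ∪ X) ∪ (S ∖ X), so (B ∩ S) ∖ (S ∖ B) ⊆ (B ∪ X) ∪ (S ∖ X).

(⊇) This inclusion fails. Take B = {1}, S = ∅, X = ∅; then 1 ∈ (B ∪ X) ∪ (S ∖ X) but 1 ∉ (B ∩ S) ∖ (S ∖ B).

Only the forward inclusion holds.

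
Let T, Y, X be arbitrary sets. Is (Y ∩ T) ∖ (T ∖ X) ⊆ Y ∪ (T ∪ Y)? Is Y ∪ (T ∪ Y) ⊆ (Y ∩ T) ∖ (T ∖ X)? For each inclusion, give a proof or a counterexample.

Only the forward inclusion holds.

Forward inclusion. Let x ∈ (Y ∩ T) ∖ (T ∖ X). Then x ∈ T ∩ Y ∩ X, from which x ∈ Y ∪ (T ∪ Y).

Reverse inclusion. This inclusion fails. Take T = {1}, Y = ∅, X = ∅; then 1 ∈ Y ∪ (T ∪ Y) but 1 ∉ (Y ∩ T) ∖ (T ∖ X).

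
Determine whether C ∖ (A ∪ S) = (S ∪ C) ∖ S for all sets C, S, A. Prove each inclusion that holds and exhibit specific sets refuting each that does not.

Forward inclusion. Let x ∈ C ∖ (A ∪ S). Then x ∈ C and x ∉ S, A, from which x ∈ (S ∪ C) ∖ S.

Reverse inclusion. This inclusion fails. Take C = {1}, S = ∅, A = {1}; then 1 ∈ (S ∪ C) ∖ S but 1 ∉ C ∖ (A ∪ S).

(⊆) holds; (⊇) fails.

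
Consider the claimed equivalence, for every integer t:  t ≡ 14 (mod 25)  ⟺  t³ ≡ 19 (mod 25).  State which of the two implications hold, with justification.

Forward direction. Suppose t ≡ 14 (mod 25). Write t = 25j + 14. Then (25j + 14)³ = 15625j³ + 26250j² + 14700j + 2744 = 25(625j³ + 1050j² + 588j + 109) + 19, so t³ ≡ 19 (mod 25).

Converse. Suppose t³ ≡ 19 (mod 25). The only residue r in {0, …, 24} with r³ ≡ 19 (mod 25) is r = 14, so t ≡ 14 (mod 25).

Both directions hold.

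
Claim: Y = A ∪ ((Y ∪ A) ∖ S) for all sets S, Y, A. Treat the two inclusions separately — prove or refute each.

(⊆) This inclusion fails. Take S = {1}, Y = {1}, A = ∅; then 1 ∈ Y but 1 ∉ A ∪ ((Y ∪ A) ∖ S).

(⊇) This inclusion fails. Take S = ∅, Y = ∅, A = {1}; then 1 ∈ A ∪ ((Y ∪ A) ∖ S) but 1 ∉ Y.

Both inclusions fail.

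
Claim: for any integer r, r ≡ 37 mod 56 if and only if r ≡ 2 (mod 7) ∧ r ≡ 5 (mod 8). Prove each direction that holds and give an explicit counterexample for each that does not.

[⇐] If r ≡ 2 (mod 7) and r ≡ 5 (mod 8), then by the Chinese remainder theorem r ≡ 37 (mod 56). This is exactly r ≡ 37 (mod 56).

[⇒] Suppose r ≡ 37 (mod 56); write r = 56j + 37. Since 7 ∣ 56, reducing mod 7 gives r ≡ 37 ≡ 2 (mod 7); since 8 ∣ 56, reducing mod 8 gives r ≡ 37 ≡ 5 (mod 8).

The biconditional holds.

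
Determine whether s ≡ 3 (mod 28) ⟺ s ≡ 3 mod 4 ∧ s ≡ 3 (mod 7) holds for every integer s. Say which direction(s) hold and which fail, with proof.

Forward direction. Suppose s ≡ 3 (mod 28); write s = 28j + 3. Since 4 ∣ 28, reducing mod 4 gives s ≡ 3 (mod 4); since 7 ∣ 28, reducing mod 7 gives s ≡ 3 (mod 7).

Converse. If s ≡ 3 (mod 4) and s ≡ 3 (mod 7), then by the Chinese remainder theorem s ≡ 3 (mod 28). This is exactly s ≡ 3 (mod 28).

Equivalent; both directions hold.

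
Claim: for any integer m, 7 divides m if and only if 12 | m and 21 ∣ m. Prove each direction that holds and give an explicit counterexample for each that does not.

Only the reverse direction holds.

(⇒) This fails: take m = 7. Certainly 7 ∣ 7, but 12 ∤ 7.

(⇐) Suppose 12 ∣ m and 21 ∣ m. Any common multiple of 12 and 21 is a multiple of their lcm; here lcm(12, 21) = 12·21/gcd(12, 21) = 252/3 = 84, so 84 ∣ m. Since 7 ∣ 84, it follows that 7 ∣ m.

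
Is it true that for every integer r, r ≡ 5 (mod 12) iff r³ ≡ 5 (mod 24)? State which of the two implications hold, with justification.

[⇒] This fails: take r = 17. Then 17 ≡ 5 (mod 12), but 17³ = 4913 ≡ 17 (mod 24), not 5.

[⇐] Conversely, the residues r modulo 24 with r³ ≡ 5 (mod 24) are exactly {5}, and each is ≡ 5 (mod 12).

(⇒) fails; (⇐) holds.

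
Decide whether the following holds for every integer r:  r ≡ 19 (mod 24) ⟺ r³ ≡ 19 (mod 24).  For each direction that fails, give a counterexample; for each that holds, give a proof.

Equivalent; both directions hold.

(⟹) Suppose r ≡ 19 (mod 24). Write r = 24j + 19. Then (24j + 19)³ = 13824j³ + 32832j² + 25992j + 6859 = 24(576j³ + 1368j² + 1083j + 285) + 19, so r³ ≡ 19 (mod 24).

(⟸) Conversely, suppose r³ ≡ 19 (mod 24). The only residue r in {0, …, 23} with r³ ≡ 19 (mod 24) is r = 19, so r ≡ 19 (mod 24).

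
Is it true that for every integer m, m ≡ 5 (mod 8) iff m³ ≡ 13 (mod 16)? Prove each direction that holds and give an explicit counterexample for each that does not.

(⇒) This fails: take m = 13. Then 13 ≡ 5 (mod 8), but 13³ = 2197 ≡ 5 (mod 16), not 13.

(⇐) Conversely, the residues r modulo 16 with r³ ≡ 13 (mod 16) are exactly {5}, and each is ≡ 5 (mod 8).

Not equivalent: only (⇐) holds.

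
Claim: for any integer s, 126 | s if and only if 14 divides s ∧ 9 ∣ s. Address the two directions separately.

(→) If 126 ∣ s, write s = 126q. Since 126 = 9·14, s = 14·(9q), so 14 ∣ s; and since 126 = 14·9, s = 9·(14q), so 9 ∣ s.

(←) Suppose 14 ∣ s and 9 ∣ s. Any common multiple of 14 and 9 is a multiple of their lcm; here gcd(14, 9) = 1, so lcm(14, 9) = 14·9 = 126, so 126 ∣ s.

The biconditional holds.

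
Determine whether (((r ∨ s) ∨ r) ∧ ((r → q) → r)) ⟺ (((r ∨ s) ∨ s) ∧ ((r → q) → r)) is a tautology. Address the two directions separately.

Both implications hold.

(⇒) Assume the antecedent. If s is true, the antecedent forces (s = T, q = F, r = T) or (s = T, q = T, r = T), and ((r ∨ s) ∨ s) ∧ ((r → q) → r) holds there. If s is false, the antecedent forces (s = F, q = F, r = T) or (s = F, q = T, r = T), and ((r ∨ s) ∨ s) ∧ ((r → q) → r) holds there. Either way ((r ∨ s) ∨ s) ∧ ((r → q) → r) holds.

(⇐) Assume the antecedent. If s is true, the antecedent forces (s = T, q = F, r = T) or (s = T, q = T, r = T), and ((r ∨ s) ∨ r) ∧ ((r → q) → r) holds there. If s is false, the antecedent forces (s = F, q = F, r = T) or (s = F, q = T, r = T), and ((r ∨ s) ∨ r) ∧ ((r → q) → r) holds there. Either way ((r ∨ s) ∨ r) ∧ ((r → q) → r) holds.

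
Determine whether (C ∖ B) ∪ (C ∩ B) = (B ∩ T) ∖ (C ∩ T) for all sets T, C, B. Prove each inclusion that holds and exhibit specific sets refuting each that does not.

(⊆) This inclusion fails. Take T = ∅, C = {1}, B = ∅; then 1 ∈ (C ∖ B) ∪ (C ∩ B) but 1 ∉ (B ∩ T) ∖ (C ∩ T).

(⊇) This inclusion fails. Take T = {1}, C = ∅, B = {1}; then 1 ∈ (B ∩ T) ∖ (C ∩ T) but 1 ∉ (C ∖ B) ∪ (C ∩ B).

(⊆) fails and (⊇) fails.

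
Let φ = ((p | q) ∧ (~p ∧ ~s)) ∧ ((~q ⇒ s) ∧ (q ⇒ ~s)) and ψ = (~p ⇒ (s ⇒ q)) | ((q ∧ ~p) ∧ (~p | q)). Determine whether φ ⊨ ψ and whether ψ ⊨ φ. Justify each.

(⇒) holds; (⇐) fails.

(⇒) Assume the antecedent. If q is true, the consequent reduces to true regardless of the other variables. If q is false, the antecedent cannot hold. Either way the consequent holds.

(⇐) This fails. Under q = F, s = F, p = F, the left side is false but the right side is true.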